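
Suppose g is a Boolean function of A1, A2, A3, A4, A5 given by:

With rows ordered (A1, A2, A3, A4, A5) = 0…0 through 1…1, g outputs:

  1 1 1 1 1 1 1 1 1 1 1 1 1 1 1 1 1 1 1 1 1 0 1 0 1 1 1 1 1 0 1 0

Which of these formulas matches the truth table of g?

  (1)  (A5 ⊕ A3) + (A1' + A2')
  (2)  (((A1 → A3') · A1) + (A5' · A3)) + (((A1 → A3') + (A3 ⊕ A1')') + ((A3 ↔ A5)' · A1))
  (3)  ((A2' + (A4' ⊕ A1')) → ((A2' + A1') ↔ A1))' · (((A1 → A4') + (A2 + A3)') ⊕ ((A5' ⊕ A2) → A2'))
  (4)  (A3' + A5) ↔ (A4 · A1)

(1) disagrees with g on (1,0,1,0,1) (formula → 1, table → 0); rule it out.
(3) disagrees with g on (0,0,0,0,0) (formula → 0, table → 1); rule it out.
(4) disagrees with g on (0,0,0,0,0) (formula → 0, table → 1); rule it out.
(2) is the remaining candidate, and it agrees with g on all 32 inputs.

2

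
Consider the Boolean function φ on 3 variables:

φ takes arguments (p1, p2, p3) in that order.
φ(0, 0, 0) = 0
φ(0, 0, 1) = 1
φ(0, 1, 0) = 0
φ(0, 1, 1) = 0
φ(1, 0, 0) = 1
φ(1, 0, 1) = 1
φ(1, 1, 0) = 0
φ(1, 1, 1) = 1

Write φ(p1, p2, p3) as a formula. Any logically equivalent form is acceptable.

φ(p1, p2, p3) = ((((NOT p1 AND NOT p2) AND p3) OR ((p1 AND NOT p2) AND NOT p3)) OR ((p1 AND NOT p2) AND p3)) OR ((p1 AND p2) AND p3)

The 1-rows are (0,0,1), (1,0,0), (1,0,1), (1,1,1). Each contributes one minterm — ¬p1·¬p2·p3; p1·¬p2·¬p3; p1·¬p2·p3; p1·p2·p3 — and their disjunction is a sum-of-products form of φ.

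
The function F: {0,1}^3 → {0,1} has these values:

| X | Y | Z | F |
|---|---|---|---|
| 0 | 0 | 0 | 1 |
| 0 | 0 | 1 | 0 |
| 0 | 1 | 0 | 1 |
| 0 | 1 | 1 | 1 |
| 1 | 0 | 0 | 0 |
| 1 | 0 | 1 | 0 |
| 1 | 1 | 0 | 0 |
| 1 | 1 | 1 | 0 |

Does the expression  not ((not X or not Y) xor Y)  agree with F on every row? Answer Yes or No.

Check the formula against F row by row:
  X=0, Y=0, Z=0: formula gives 0, but F = 1 ✗
A single disagreement suffices: at (0,0,0) they differ, so the formula does not compute F.

No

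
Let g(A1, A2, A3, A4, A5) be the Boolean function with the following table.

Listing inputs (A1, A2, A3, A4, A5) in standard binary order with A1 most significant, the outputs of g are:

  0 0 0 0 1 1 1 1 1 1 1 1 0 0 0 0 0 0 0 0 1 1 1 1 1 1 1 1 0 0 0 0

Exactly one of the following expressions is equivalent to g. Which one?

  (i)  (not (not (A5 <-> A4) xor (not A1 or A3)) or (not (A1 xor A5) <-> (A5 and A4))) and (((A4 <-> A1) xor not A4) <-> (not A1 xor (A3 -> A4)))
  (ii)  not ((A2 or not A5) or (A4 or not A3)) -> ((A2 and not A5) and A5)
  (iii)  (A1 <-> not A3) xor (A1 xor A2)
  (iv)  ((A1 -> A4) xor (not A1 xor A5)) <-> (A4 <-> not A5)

iii

(i) disagrees with g on (0,0,0,0,1) (formula → 1, table → 0); rule it out.
(ii) disagrees with g on (0,0,0,0,0) (formula → 1, table → 0); rule it out.
(iv) disagrees with g on (0,0,0,0,0) (formula → 1, table → 0); rule it out.
That leaves (iii). Evaluating it on every row reproduces the table of g exactly.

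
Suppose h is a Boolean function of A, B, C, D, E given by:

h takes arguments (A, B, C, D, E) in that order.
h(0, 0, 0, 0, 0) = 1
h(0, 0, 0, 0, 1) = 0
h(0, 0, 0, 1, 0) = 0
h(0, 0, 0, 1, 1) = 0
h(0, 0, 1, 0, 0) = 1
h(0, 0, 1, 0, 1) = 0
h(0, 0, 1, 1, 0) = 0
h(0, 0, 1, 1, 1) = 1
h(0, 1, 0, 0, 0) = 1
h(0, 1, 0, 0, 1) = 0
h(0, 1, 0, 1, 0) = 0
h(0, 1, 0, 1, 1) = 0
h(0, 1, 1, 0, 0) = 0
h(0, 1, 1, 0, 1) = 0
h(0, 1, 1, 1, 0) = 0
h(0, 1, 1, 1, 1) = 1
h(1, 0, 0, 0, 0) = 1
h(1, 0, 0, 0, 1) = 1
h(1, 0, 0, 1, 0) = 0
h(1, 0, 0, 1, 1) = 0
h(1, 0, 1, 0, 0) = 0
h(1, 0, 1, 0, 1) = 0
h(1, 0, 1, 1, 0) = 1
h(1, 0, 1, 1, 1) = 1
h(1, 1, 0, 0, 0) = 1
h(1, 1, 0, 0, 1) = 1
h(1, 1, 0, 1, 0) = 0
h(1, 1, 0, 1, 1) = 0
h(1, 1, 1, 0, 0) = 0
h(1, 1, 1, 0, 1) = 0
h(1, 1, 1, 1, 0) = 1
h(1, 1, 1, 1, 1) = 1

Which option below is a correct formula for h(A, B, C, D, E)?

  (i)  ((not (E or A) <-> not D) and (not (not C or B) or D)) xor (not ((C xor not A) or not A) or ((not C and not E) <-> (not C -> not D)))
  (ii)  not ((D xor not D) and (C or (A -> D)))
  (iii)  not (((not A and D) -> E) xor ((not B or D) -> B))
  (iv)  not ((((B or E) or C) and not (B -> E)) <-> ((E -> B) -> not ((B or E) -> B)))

i

(ii): at (0,0,0,0,0) it gives 0, but h = 1 — eliminated.
(iii): at (0,0,0,0,0) it gives 0, but h = 1 — eliminated.
(iv): at (0,0,0,0,0) it gives 0, but h = 1 — eliminated.
(i) is the remaining candidate, and it agrees with h on all 32 inputs.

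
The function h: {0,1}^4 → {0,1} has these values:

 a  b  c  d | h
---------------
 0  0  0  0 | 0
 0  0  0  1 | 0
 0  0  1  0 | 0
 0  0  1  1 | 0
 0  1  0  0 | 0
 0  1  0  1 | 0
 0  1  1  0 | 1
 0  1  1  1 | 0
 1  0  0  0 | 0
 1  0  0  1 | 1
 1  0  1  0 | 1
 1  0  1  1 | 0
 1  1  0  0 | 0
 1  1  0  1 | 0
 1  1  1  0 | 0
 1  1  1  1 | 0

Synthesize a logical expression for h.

The 1-rows are (0,1,1,0), (1,0,0,1), (1,0,1,0). Each contributes one minterm — ¬a·b·c·¬d; a·¬b·¬c·d; a·¬b·c·¬d — and their disjunction is a sum-of-products form of h.

h(a, b, c, d) = ((((a' · b) · c) · d') + (((a · b') · c') · d)) + (((a · b') · c) · d')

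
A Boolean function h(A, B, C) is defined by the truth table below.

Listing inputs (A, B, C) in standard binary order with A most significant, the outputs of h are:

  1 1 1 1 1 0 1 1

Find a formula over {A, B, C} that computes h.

h is 0 on exactly one input, (1,0,1), whose minterm is A·¬B·C. So h is the negation of that single conjunction.

h(A, B, C) = not ((A and not B) and C)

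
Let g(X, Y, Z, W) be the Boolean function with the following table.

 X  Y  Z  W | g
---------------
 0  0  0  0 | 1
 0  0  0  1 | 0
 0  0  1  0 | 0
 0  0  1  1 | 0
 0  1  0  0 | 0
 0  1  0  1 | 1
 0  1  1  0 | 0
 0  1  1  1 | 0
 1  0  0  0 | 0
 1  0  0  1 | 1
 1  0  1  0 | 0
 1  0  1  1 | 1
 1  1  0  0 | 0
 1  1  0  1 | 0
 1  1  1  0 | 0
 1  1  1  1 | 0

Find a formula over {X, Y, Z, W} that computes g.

g=1 on 4 inputs: (0,0,0,0), (0,1,0,1), (1,0,0,1), (1,0,1,1). Reading each as a conjunction of literals (¬X·¬Y·¬Z·¬W, ¬X·Y·¬Z·W, X·¬Y·¬Z·W, X·¬Y·Z·W) and taking the OR gives the canonical DNF.

g(X, Y, Z, W) = (((((~X & ~Y) & ~Z) & ~W) | (((~X & Y) & ~Z) & W)) | (((X & ~Y) & ~Z) & W)) | (((X & ~Y) & Z) & W)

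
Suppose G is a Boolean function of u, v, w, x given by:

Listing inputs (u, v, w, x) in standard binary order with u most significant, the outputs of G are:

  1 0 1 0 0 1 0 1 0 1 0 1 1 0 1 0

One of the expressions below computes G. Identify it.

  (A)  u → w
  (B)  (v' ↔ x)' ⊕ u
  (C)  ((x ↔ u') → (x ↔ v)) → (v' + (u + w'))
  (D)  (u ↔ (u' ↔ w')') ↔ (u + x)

B

(A): at (0,0,0,1) it gives 1, but G = 0 — eliminated.
(C): at (0,0,0,1) it gives 1, but G = 0 — eliminated.
(D): at (0,0,0,0) it gives 0, but G = 1 — eliminated.
Only (B) survives; checking it on all 16 rows confirms it matches G.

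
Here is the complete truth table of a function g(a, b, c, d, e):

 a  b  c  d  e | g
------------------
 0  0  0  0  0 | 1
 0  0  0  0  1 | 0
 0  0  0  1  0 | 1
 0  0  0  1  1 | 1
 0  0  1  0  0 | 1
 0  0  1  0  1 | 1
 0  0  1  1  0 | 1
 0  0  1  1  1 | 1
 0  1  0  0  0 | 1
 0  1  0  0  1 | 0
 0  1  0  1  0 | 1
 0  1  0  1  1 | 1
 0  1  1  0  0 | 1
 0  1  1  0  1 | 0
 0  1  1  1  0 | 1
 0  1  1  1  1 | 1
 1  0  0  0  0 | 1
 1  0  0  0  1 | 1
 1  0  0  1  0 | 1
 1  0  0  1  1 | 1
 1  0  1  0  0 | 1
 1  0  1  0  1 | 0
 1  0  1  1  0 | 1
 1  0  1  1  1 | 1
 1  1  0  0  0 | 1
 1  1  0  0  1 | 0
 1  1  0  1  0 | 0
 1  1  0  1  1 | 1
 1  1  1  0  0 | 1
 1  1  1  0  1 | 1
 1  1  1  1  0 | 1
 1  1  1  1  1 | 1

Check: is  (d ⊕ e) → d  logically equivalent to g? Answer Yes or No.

Evaluate (d ⊕ e) → d on each row and compare to g:
  a=0, b=0, c=0, d=0, e=0: formula gives 1, g = 1 ✓
  a=0, b=0, c=0, d=0, e=1: formula gives 0, g = 0 ✓
  a=0, b=0, c=0, d=1, e=0: formula gives 1, g = 1 ✓
  a=0, b=0, c=0, d=1, e=1: formula gives 1, g = 1 ✓
  …
  a=0, b=0, c=1, d=0, e=1: formula gives 0, but g = 1 ✗
Since they disagree at (0,0,1,0,1), the expression is not a correct formula for g.

No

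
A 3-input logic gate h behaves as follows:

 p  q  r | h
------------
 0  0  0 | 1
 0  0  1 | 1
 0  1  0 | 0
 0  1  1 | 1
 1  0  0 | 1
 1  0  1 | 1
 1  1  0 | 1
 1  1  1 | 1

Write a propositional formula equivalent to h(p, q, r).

Only row (0,1,0) gives 0. So h is 1 everywhere except there — the complement of the minterm ¬p·q·¬r.

h(p, q, r) = ((p' · q) · r')'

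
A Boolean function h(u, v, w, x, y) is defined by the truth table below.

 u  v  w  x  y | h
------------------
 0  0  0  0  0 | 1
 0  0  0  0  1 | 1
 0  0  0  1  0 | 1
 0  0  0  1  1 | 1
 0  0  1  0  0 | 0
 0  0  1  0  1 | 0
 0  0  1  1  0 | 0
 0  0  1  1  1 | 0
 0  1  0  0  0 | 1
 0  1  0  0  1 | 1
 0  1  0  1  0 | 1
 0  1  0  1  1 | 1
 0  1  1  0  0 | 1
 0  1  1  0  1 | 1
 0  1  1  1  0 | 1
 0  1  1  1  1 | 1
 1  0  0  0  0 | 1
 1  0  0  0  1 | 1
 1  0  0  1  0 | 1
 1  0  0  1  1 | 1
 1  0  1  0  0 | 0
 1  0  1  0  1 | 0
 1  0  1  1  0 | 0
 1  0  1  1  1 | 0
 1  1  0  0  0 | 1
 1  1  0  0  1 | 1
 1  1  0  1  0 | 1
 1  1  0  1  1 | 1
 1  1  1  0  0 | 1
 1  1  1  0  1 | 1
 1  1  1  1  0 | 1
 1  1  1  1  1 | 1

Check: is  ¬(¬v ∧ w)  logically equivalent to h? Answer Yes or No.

Evaluate ¬(¬v ∧ w) on each row and compare to h:
  u=0, v=0, w=0, x=0, y=0: formula gives 1, h = 1 ✓
  u=0, v=0, w=0, x=0, y=1: formula gives 1, h = 1 ✓
  u=0, v=0, w=0, x=1, y=0: formula gives 1, h = 1 ✓
  u=0, v=0, w=0, x=1, y=1: formula gives 1, h = 1 ✓
  …and likewise for the remaining 28 rows.
No disagreement on any input; they are logically equivalent.

Yes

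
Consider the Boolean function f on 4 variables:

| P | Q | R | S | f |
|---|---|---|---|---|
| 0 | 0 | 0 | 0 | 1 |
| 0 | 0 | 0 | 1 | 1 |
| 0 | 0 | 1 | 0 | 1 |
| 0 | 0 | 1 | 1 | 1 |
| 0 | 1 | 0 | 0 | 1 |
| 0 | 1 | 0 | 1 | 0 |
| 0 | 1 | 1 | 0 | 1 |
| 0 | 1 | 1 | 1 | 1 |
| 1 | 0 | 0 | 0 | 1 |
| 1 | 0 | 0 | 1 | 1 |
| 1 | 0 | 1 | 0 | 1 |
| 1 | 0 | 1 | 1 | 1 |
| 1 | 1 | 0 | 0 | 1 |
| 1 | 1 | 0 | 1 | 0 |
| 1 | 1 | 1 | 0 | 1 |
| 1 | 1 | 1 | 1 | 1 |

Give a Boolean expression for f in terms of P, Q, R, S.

There are just 2 zero rows: (0,1,0,1), (1,1,0,1). Their minterms are ¬P·Q·¬R·S, P·Q·¬R·S; the OR of those covers precisely the 0-outputs, and negating it yields f.

f(P, Q, R, S) = not ((((not P and Q) and not R) and S) or (((P and Q) and not R) and S))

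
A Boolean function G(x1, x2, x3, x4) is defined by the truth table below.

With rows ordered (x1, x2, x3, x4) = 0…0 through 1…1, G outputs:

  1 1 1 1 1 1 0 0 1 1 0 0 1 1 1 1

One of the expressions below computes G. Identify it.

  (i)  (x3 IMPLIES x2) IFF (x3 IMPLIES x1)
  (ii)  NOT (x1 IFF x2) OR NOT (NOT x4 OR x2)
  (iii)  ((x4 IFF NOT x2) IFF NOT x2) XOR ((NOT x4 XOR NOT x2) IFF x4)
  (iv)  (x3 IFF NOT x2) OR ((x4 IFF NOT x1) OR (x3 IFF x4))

(ii) fails at (0,0,0,0): the formula yields 0, G is 1.
(iii) fails at (0,0,0,1): the formula yields 0, G is 1.
(iv) fails at (0,1,1,1): the formula yields 1, G is 0.
(i) is the remaining candidate, and it agrees with G on all 16 inputs.

i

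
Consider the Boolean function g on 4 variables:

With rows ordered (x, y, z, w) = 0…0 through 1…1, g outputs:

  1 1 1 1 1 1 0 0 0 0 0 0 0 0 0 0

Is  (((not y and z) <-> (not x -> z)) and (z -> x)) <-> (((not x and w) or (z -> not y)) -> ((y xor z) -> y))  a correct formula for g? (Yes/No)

Test each input against both g and the formula:
  x=0, y=0, z=0, w=0: formula gives 1, g = 1 ✓
  x=0, y=0, z=0, w=1: formula gives 1, g = 1 ✓
  x=0, y=0, z=1, w=0: formula gives 1, g = 1 ✓
  x=0, y=0, z=1, w=1: formula gives 1, g = 1 ✓
  …and likewise for the remaining 12 rows.
No disagreement on any input; they are logically equivalent.

Yes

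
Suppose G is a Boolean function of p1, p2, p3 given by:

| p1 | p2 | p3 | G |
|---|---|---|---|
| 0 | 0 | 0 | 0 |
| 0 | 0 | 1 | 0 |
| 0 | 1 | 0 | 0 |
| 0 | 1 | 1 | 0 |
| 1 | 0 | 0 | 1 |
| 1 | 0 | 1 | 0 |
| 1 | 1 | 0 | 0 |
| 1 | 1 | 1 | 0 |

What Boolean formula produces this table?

G is 1 on exactly one input, (1,0,0), whose minterm is p1·¬p2·¬p3. So G is just that conjunction.

G(p1, p2, p3) = (p1 · p2') · p3'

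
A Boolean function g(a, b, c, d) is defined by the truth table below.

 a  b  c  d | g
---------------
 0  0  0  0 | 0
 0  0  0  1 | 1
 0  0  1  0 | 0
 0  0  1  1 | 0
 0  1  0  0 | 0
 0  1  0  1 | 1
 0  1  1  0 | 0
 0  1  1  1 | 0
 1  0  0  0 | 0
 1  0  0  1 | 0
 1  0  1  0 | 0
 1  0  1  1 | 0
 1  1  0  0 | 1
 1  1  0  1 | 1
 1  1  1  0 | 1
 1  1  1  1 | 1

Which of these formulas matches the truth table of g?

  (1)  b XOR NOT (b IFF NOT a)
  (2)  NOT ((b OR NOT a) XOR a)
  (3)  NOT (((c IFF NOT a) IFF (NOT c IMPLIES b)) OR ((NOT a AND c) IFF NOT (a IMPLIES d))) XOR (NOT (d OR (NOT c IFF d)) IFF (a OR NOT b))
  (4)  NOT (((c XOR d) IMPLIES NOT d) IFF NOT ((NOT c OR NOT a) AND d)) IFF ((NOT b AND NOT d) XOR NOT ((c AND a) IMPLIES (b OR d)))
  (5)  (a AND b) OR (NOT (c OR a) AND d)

(1) disagrees with g on (0,0,0,0) (formula → 1, table → 0); rule it out.
(2) disagrees with g on (0,0,0,1) (formula → 0, table → 1); rule it out.
(3) disagrees with g on (0,0,0,0) (formula → 1, table → 0); rule it out.
(4) disagrees with g on (0,1,0,0) (formula → 1, table → 0); rule it out.
That leaves (5). Evaluating it on every row reproduces the table of g exactly.

5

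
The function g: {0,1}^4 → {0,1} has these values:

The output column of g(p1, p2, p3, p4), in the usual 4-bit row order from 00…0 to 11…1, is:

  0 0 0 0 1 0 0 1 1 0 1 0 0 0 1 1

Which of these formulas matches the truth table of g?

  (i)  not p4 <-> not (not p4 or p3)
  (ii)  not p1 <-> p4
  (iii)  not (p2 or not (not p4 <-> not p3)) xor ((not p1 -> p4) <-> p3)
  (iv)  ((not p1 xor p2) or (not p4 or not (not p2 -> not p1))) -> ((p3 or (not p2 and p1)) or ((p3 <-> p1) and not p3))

iii

(i) fails at (0,0,1,1): the formula yields 1, g is 0.
(ii) fails at (0,0,0,1): the formula yields 1, g is 0.
(iv) fails at (0,0,0,0): the formula yields 1, g is 0.
That leaves (iii). Evaluating it on every row reproduces the table of g exactly.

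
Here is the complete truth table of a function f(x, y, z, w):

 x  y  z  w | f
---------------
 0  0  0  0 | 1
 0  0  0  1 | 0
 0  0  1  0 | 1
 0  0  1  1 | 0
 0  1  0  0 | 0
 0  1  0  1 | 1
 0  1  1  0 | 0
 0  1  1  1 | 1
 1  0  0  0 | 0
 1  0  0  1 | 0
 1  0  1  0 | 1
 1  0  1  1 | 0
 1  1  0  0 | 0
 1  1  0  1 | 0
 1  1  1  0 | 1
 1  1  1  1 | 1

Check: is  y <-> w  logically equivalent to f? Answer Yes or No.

No

Evaluate y <-> w on each row and compare to f:
  x=0, y=0, z=0, w=0: formula gives 1, f = 1 ✓
  x=0, y=0, z=0, w=1: formula gives 0, f = 0 ✓
  x=0, y=0, z=1, w=0: formula gives 1, f = 1 ✓
  x=0, y=0, z=1, w=1: formula gives 0, f = 0 ✓
  …
  x=1, y=0, z=0, w=0: formula gives 1, but f = 0 ✗
Since they disagree at (1,0,0,0), the expression is not a correct formula for f.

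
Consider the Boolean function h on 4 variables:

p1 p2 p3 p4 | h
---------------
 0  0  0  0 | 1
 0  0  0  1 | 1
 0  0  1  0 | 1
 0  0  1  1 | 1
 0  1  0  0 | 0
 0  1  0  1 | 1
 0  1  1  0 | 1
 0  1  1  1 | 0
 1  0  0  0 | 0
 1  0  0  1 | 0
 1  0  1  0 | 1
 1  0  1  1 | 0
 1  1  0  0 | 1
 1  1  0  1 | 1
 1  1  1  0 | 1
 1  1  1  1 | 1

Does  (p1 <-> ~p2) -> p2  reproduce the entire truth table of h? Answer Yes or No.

Check the formula against h row by row:
  p1=0, p2=0, p3=0, p4=0: formula gives 1, h = 1 ✓
  p1=0, p2=0, p3=0, p4=1: formula gives 1, h = 1 ✓
  p1=0, p2=0, p3=1, p4=0: formula gives 1, h = 1 ✓
  p1=0, p2=0, p3=1, p4=1: formula gives 1, h = 1 ✓
  p1=0, p2=1, p3=0, p4=0: formula gives 1, but h = 0 ✗
Since they disagree at (0,1,0,0), the expression is not a correct formula for h.

No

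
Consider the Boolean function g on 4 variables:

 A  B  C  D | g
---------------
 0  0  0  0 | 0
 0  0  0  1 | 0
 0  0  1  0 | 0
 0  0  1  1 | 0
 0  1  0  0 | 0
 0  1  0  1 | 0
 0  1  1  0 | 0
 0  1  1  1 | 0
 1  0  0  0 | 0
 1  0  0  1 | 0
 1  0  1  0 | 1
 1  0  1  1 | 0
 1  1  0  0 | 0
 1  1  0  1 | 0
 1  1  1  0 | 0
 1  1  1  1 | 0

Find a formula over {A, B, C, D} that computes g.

g is 1 on exactly one input, (1,0,1,0), whose minterm is A·¬B·C·¬D. So g is just that conjunction.

g(A, B, C, D) = ((A & ~B) & C) & ~D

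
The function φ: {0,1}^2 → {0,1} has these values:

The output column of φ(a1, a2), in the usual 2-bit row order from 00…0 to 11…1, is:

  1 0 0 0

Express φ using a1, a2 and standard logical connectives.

The output is 1 only when every input is 0 — NOR of all inputs.

φ(a1, a2) = ¬(a1 ∨ a2)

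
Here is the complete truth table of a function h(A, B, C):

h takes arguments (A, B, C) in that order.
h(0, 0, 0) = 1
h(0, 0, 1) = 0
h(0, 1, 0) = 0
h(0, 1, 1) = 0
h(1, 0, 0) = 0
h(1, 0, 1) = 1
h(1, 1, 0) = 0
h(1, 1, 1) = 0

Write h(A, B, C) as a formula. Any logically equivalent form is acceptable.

h(A, B, C) = ((¬A ∧ ¬B) ∧ ¬C) ∨ ((A ∧ ¬B) ∧ C)

h=1 on 2 inputs: (0,0,0), (1,0,1). Reading each as a conjunction of literals (¬A·¬B·¬C, A·¬B·C) and taking the OR gives the canonical DNF.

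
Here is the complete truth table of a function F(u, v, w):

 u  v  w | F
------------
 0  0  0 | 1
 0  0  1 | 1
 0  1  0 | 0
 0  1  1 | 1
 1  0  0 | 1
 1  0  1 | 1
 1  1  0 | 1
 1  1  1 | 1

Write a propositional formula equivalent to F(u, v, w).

F(u, v, w) = not ((not u and v) and not w)

Only row (0,1,0) gives 0. So F is 1 everywhere except there — the complement of the minterm ¬u·v·¬w.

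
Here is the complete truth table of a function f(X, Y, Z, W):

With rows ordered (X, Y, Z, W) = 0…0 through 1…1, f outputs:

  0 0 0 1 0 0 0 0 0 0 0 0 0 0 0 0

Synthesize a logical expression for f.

f(X, Y, Z, W) = ((~X & ~Y) & Z) & W

f is 1 on exactly one input, (0,0,1,1), whose minterm is ¬X·¬Y·Z·W. So f is just that conjunction.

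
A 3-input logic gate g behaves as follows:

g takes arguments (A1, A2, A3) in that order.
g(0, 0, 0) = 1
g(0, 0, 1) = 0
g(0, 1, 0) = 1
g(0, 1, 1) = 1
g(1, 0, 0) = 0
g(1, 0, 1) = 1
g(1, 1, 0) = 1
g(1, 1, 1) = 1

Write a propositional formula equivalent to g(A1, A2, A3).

g(A1, A2, A3) = ~(((~A1 & ~A2) & A3) | ((A1 & ~A2) & ~A3))

g is 0 on only 2 rows — (0,0,1), (1,0,0). Writing each as a minterm (¬A1·¬A2·A3, A1·¬A2·¬A3) and OR-ing them characterizes exactly where g=0, so g is the negation of that disjunction.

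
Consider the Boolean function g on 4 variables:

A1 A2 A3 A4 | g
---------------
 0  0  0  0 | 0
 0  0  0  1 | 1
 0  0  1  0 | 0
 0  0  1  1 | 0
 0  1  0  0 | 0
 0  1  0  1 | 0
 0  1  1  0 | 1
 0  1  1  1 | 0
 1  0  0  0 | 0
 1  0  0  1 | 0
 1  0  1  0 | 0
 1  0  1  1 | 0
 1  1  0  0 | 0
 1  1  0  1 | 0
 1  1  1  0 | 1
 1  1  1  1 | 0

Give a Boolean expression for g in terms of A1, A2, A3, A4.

g(A1, A2, A3, A4) = ((((not A1 and not A2) and not A3) and A4) or (((not A1 and A2) and A3) and not A4)) or (((A1 and A2) and A3) and not A4)

Collect the rows where g=1 — (0,0,0,1), (0,1,1,0), (1,1,1,0) — and write one minterm per row: ¬A1·¬A2·¬A3·A4, ¬A1·A2·A3·¬A4, A1·A2·A3·¬A4. Their union (logical OR) reproduces the table exactly.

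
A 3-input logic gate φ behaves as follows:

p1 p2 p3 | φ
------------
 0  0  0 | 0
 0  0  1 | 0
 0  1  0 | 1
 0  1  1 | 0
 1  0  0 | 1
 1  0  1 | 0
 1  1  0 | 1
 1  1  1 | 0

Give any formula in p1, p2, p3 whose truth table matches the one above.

φ(p1, p2, p3) = (((p1' · p2) · p3') + ((p1 · p2') · p3')) + ((p1 · p2) · p3')

Collect the rows where φ=1 — (0,1,0), (1,0,0), (1,1,0) — and write one minterm per row: ¬p1·p2·¬p3, p1·¬p2·¬p3, p1·p2·¬p3. Their union (logical OR) reproduces the table exactly.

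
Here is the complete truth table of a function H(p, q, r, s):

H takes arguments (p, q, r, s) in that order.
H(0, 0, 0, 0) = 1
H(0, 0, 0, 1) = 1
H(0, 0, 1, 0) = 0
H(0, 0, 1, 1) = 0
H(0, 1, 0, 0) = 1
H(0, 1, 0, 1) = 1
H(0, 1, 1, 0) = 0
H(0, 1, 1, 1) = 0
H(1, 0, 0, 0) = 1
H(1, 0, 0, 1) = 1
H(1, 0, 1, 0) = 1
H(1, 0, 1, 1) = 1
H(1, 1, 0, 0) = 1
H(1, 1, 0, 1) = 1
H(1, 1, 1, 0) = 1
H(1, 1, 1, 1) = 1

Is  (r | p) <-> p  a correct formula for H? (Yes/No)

Yes

Check the formula against H row by row:
  p=0, q=0, r=0, s=0: formula gives 1, H = 1 ✓
  p=0, q=0, r=0, s=1: formula gives 1, H = 1 ✓
  p=0, q=0, r=1, s=0: formula gives 0, H = 0 ✓
  p=0, q=0, r=1, s=1: formula gives 0, H = 0 ✓
  …and likewise for the remaining 12 rows.
No disagreement on any input; they are logically equivalent.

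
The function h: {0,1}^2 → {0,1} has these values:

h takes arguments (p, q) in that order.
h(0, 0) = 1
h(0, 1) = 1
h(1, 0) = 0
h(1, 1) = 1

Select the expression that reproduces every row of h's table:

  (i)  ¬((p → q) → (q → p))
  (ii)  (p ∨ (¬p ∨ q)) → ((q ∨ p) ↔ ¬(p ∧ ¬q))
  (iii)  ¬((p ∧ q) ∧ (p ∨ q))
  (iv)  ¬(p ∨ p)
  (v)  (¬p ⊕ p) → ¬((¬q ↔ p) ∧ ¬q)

v

(i): at (0,0) it gives 0, but h = 1 — eliminated.
(ii): at (0,0) it gives 0, but h = 1 — eliminated.
(iii): at (1,0) it gives 1, but h = 0 — eliminated.
(iv): at (1,1) it gives 0, but h = 1 — eliminated.
(v) is the remaining candidate, and it agrees with h on all 4 inputs.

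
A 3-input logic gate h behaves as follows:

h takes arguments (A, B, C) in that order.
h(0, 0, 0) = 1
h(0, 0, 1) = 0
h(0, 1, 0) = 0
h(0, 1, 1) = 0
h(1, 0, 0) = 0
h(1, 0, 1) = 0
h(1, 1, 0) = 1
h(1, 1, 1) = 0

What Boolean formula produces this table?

h(A, B, C) = ((NOT A AND NOT B) AND NOT C) OR ((A AND B) AND NOT C)

h=1 on 2 inputs: (0,0,0), (1,1,0). Reading each as a conjunction of literals (¬A·¬B·¬C, A·B·¬C) and taking the OR gives the canonical DNF.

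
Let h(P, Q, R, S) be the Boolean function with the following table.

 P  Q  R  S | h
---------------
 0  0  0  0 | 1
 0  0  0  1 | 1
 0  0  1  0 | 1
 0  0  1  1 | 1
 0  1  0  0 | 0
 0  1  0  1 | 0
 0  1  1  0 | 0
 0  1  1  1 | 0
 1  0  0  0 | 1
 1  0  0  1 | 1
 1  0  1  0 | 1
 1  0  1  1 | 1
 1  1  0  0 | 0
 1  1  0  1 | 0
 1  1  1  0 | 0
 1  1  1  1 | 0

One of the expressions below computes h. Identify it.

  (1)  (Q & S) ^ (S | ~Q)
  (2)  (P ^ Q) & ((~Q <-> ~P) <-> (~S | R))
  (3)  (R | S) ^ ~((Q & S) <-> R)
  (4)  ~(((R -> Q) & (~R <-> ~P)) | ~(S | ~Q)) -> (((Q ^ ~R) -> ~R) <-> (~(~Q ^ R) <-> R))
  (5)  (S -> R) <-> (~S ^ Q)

1

(2) disagrees with h on (0,0,0,0) (formula → 0, table → 1); rule it out.
(3) disagrees with h on (0,0,0,0) (formula → 0, table → 1); rule it out.
(4) disagrees with h on (0,1,0,0) (formula → 1, table → 0); rule it out.
(5) disagrees with h on (0,0,1,1) (formula → 0, table → 1); rule it out.
That leaves (1). Evaluating it on every row reproduces the table of h exactly.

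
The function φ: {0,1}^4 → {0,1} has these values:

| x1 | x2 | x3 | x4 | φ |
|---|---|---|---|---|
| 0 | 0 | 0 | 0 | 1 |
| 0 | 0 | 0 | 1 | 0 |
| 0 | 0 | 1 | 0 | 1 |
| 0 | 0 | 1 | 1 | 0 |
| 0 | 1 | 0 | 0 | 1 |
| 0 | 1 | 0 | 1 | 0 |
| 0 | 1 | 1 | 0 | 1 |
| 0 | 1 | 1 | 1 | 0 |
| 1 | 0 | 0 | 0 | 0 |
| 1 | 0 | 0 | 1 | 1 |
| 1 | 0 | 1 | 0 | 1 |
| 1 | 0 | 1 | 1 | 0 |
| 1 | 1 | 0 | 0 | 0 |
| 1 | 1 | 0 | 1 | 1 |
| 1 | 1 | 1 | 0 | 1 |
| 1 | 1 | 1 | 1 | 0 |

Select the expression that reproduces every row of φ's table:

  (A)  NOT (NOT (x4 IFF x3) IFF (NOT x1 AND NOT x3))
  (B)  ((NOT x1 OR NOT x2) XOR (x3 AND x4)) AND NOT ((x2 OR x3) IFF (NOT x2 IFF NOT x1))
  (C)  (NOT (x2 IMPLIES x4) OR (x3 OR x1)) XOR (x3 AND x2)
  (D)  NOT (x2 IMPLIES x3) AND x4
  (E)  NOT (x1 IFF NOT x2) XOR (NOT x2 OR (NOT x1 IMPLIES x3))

(B) disagrees with φ on (0,0,0,1) (formula → 1, table → 0); rule it out.
(C) disagrees with φ on (0,0,0,0) (formula → 0, table → 1); rule it out.
(D) disagrees with φ on (0,0,0,0) (formula → 0, table → 1); rule it out.
(E) disagrees with φ on (0,0,0,0) (formula → 0, table → 1); rule it out.
Only (A) survives; checking it on all 16 rows confirms it matches φ.

A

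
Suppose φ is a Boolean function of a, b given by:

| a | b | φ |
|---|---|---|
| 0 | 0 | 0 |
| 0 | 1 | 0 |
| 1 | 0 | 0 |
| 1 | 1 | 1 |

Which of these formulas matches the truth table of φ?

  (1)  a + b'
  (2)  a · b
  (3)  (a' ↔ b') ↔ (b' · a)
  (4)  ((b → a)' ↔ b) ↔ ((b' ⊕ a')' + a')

(1): at (0,0) it gives 1, but φ = 0 — eliminated.
(3): at (0,1) it gives 1, but φ = 0 — eliminated.
(4): at (0,0) it gives 1, but φ = 0 — eliminated.
(2) is the remaining candidate, and it agrees with φ on all 4 inputs.

2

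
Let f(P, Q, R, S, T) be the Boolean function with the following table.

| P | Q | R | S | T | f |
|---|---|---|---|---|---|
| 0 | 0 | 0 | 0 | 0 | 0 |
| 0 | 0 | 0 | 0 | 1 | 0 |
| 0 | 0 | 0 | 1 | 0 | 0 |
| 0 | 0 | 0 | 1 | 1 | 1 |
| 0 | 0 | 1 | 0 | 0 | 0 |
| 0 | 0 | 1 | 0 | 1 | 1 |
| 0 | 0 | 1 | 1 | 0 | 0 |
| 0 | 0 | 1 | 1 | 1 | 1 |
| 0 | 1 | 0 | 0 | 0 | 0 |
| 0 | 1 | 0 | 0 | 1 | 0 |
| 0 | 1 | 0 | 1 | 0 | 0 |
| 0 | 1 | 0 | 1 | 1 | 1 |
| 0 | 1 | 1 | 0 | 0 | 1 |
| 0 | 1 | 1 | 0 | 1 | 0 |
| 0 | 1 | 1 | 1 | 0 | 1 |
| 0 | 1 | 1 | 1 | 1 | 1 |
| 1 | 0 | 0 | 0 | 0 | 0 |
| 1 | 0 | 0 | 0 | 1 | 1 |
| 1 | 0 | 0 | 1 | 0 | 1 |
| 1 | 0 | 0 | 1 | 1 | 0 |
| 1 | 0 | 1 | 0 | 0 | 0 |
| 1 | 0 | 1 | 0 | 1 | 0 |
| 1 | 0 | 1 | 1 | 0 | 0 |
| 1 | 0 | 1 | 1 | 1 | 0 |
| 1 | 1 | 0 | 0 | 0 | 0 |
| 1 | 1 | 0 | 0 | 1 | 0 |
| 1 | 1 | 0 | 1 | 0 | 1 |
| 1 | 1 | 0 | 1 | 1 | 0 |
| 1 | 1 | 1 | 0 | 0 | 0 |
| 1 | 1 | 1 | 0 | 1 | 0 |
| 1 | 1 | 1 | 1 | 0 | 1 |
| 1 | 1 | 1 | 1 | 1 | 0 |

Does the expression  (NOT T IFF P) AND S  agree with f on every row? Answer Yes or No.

Check the formula against f row by row:
  P=0, Q=0, R=0, S=0, T=0: formula gives 0, f = 0 ✓
  P=0, Q=0, R=0, S=0, T=1: formula gives 0, f = 0 ✓
  P=0, Q=0, R=0, S=1, T=0: formula gives 0, f = 0 ✓
  P=0, Q=0, R=0, S=1, T=1: formula gives 1, f = 1 ✓
  …
  P=0, Q=0, R=1, S=0, T=1: formula gives 0, but f = 1 ✗
A single disagreement suffices: at (0,0,1,0,1) they differ, so the formula does not compute f.

No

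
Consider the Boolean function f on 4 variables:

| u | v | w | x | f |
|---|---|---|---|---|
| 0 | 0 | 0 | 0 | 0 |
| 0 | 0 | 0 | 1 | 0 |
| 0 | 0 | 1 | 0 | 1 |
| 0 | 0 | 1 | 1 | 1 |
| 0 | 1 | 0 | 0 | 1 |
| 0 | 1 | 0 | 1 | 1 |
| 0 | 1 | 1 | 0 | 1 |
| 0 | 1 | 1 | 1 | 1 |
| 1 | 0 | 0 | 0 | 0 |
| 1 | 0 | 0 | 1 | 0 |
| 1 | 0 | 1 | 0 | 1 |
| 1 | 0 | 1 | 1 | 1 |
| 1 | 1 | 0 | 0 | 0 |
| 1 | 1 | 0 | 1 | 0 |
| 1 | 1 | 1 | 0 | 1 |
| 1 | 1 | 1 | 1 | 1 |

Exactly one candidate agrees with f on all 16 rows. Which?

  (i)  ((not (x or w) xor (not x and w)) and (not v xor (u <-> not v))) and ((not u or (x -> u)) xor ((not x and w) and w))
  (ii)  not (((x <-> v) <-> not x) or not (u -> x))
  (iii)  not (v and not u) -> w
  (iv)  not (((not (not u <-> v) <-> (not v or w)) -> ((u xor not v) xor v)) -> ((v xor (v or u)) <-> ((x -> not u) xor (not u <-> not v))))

(i) disagrees with f on (0,0,0,0) (formula → 1, table → 0); rule it out.
(ii) disagrees with f on (0,0,1,0) (formula → 0, table → 1); rule it out.
(iv) disagrees with f on (0,0,1,0) (formula → 0, table → 1); rule it out.
Only (iii) survives; checking it on all 16 rows confirms it matches f.

iii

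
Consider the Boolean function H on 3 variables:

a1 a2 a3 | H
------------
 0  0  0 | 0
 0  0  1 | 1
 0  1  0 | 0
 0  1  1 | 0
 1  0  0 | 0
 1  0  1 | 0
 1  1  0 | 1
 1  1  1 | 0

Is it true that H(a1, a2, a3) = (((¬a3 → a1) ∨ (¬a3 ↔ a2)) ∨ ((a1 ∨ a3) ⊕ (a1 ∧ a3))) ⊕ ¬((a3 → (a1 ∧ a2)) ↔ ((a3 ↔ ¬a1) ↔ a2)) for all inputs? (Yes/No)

Evaluate (((¬a3 → a1) ∨ (¬a3 ↔ a2)) ∨ ((a1 ∨ a3) ⊕ (a1 ∧ a3))) ⊕ ¬((a3 → (a1 ∧ a2)) ↔ ((a3 ↔ ¬a1) ↔ a2)) on each row and compare to H:
  a1=0, a2=0, a3=0: formula gives 0, H = 0 ✓
  a1=0, a2=0, a3=1: formula gives 1, H = 1 ✓
  a1=0, a2=1, a3=0: formula gives 0, H = 0 ✓
  a1=0, a2=1, a3=1: formula gives 0, H = 0 ✓
  a1=1, a2=0, a3=0: formula gives 0, H = 0 ✓
  … (the remaining 3 rows also agree.)
All 8 rows match — the expression computes H exactly.

Yes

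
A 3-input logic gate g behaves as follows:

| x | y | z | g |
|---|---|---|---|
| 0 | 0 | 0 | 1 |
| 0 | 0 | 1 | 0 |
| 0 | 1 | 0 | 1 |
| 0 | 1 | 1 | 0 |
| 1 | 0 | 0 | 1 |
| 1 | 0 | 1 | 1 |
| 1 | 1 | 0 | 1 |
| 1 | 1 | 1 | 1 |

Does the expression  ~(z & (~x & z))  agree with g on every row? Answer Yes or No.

Yes

Check the formula against g row by row:
  x=0, y=0, z=0: formula gives 1, g = 1 ✓
  x=0, y=0, z=1: formula gives 0, g = 0 ✓
  x=0, y=1, z=0: formula gives 1, g = 1 ✓
  x=0, y=1, z=1: formula gives 0, g = 0 ✓
  x=1, y=0, z=0: formula gives 1, g = 1 ✓
  …and likewise for the remaining 3 rows.
Every row agrees, so the formula is equivalent.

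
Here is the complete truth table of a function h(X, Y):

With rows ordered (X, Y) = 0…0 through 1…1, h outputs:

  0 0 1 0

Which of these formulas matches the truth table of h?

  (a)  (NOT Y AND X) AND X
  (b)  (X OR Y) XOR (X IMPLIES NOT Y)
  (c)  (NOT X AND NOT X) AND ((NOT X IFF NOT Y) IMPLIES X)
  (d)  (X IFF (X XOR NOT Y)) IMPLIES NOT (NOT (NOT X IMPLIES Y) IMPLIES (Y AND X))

a

(b) disagrees with h on (0,0) (formula → 1, table → 0); rule it out.
(c) disagrees with h on (0,1) (formula → 1, table → 0); rule it out.
(d) disagrees with h on (0,0) (formula → 1, table → 0); rule it out.
(a) is the remaining candidate, and it agrees with h on all 4 inputs.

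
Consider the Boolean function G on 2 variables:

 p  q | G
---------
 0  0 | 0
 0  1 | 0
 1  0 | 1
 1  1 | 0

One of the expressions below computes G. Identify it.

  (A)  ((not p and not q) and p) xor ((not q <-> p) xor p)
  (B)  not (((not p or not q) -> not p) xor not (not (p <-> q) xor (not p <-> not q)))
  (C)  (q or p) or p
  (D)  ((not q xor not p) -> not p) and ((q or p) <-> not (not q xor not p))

B

(A) disagrees with G on (0,1) (formula → 1, table → 0); rule it out.
(C) disagrees with G on (0,1) (formula → 1, table → 0); rule it out.
(D) disagrees with G on (1,0) (formula → 0, table → 1); rule it out.
That leaves (B). Evaluating it on every row reproduces the table of G exactly.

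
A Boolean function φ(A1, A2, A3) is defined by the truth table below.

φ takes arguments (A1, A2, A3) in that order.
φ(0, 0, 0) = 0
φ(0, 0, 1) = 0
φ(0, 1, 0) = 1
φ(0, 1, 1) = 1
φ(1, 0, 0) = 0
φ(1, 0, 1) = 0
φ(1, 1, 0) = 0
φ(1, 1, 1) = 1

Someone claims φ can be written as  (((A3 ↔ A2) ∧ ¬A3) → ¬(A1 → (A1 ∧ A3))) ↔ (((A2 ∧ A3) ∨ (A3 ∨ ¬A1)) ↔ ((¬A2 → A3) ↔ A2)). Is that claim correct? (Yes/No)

Test each input against both φ and the formula:
  A1=0, A2=0, A3=0: formula gives 0, φ = 0 ✓
  A1=0, A2=0, A3=1: formula gives 0, φ = 0 ✓
  A1=0, A2=1, A3=0: formula gives 1, φ = 1 ✓
  A1=0, A2=1, A3=1: formula gives 1, φ = 1 ✓
  A1=1, A2=0, A3=0: formula gives 0, φ = 0 ✓
  … (the remaining 3 rows also agree.)
No disagreement on any input; they are logically equivalent.

Yes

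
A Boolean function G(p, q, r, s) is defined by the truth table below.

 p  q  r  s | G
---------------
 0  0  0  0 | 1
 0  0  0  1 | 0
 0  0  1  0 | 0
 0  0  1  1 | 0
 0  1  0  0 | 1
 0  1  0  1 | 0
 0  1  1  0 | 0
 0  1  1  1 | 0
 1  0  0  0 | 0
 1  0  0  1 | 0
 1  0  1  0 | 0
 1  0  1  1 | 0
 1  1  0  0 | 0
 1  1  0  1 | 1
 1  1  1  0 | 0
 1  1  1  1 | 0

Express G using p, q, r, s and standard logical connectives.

Collect the rows where G=1 — (0,0,0,0), (0,1,0,0), (1,1,0,1) — and write one minterm per row: ¬p·¬q·¬r·¬s, ¬p·q·¬r·¬s, p·q·¬r·s. Their union (logical OR) reproduces the table exactly.

G(p, q, r, s) = ((((~p & ~q) & ~r) & ~s) | (((~p & q) & ~r) & ~s)) | (((p & q) & ~r) & s)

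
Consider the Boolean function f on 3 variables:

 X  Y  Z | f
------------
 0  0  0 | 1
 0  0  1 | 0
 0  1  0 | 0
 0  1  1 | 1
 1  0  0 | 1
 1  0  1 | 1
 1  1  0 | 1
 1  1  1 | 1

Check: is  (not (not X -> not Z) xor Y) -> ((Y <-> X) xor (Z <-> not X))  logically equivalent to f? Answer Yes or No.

No

Evaluate (not (not X -> not Z) xor Y) -> ((Y <-> X) xor (Z <-> not X)) on each row and compare to f:
  X=0, Y=0, Z=0: formula gives 1, f = 1 ✓
  X=0, Y=0, Z=1: formula gives 0, f = 0 ✓
  X=0, Y=1, Z=0: formula gives 0, f = 0 ✓
  X=0, Y=1, Z=1: formula gives 1, f = 1 ✓
  X=1, Y=0, Z=0: formula gives 1, f = 1 ✓
  …
  X=1, Y=1, Z=0: formula gives 0, but f = 1 ✗
A single disagreement suffices: at (1,1,0) they differ, so the formula does not compute f.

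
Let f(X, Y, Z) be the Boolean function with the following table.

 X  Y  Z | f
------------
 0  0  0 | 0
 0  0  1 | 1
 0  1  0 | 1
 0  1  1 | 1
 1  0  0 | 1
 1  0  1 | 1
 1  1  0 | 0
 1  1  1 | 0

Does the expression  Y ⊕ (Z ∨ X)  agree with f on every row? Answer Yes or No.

Evaluate Y ⊕ (Z ∨ X) on each row and compare to f:
  X=0, Y=0, Z=0: formula gives 0, f = 0 ✓
  X=0, Y=0, Z=1: formula gives 1, f = 1 ✓
  X=0, Y=1, Z=0: formula gives 1, f = 1 ✓
  X=0, Y=1, Z=1: formula gives 0, but f = 1 ✗
A single disagreement suffices: at (0,1,1) they differ, so the formula does not compute f.

No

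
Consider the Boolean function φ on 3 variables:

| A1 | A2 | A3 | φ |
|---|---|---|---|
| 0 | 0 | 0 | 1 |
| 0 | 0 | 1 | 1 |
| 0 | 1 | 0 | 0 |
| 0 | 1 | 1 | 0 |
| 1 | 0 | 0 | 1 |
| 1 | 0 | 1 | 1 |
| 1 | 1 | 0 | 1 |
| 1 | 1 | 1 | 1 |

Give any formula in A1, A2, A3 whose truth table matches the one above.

The 0-rows are (0,1,0), (0,1,1). Take each as a conjunction (¬A1·A2·¬A3, ¬A1·A2·A3), form their disjunction, and complement — that gives a formula that is 1 everywhere φ is.

φ(A1, A2, A3) = not (((not A1 and A2) and not A3) or ((not A1 and A2) and A3))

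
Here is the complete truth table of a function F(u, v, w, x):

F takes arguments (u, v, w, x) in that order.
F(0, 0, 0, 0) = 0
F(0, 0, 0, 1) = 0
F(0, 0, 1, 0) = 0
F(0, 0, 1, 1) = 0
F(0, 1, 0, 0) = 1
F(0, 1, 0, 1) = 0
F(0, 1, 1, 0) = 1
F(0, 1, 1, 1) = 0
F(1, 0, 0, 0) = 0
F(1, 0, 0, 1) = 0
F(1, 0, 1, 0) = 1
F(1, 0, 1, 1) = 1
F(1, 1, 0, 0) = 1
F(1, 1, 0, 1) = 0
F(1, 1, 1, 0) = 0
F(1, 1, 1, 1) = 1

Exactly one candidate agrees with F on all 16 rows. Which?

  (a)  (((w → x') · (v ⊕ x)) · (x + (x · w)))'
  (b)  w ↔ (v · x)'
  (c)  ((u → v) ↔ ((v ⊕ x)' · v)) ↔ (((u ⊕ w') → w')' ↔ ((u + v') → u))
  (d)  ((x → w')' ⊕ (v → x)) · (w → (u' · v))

(a): at (0,0,0,0) it gives 1, but F = 0 — eliminated.
(b): at (0,0,1,0) it gives 1, but F = 0 — eliminated.
(d): at (0,0,0,0) it gives 1, but F = 0 — eliminated.
Only (c) survives; checking it on all 16 rows confirms it matches F.

c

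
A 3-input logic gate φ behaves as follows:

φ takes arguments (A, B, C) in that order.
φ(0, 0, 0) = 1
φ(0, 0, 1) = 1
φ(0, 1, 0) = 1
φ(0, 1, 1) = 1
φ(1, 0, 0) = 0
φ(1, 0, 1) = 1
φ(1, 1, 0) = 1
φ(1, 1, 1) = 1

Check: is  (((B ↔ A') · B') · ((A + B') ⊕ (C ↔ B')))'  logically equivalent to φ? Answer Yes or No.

Yes

Check the formula against φ row by row:
  A=0, B=0, C=0: formula gives 1, φ = 1 ✓
  A=0, B=0, C=1: formula gives 1, φ = 1 ✓
  A=0, B=1, C=0: formula gives 1, φ = 1 ✓
  A=0, B=1, C=1: formula gives 1, φ = 1 ✓
  A=1, B=0, C=0: formula gives 0, φ = 0 ✓
  …and likewise for the remaining 3 rows.
All 8 rows match — the expression computes φ exactly.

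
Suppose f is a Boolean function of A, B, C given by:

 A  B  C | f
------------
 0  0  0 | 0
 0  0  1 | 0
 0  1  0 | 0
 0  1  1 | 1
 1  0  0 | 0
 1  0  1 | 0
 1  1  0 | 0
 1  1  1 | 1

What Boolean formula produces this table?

f=1 on 2 inputs: (0,1,1), (1,1,1). Reading each as a conjunction of literals (¬A·B·C, A·B·C) and taking the OR gives the canonical DNF.

f(A, B, C) = ((~A & B) & C) | ((A & B) & C)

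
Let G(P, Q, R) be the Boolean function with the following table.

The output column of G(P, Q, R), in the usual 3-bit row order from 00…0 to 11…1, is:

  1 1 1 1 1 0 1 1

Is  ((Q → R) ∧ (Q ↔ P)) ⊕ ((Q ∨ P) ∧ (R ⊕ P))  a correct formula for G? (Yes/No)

Evaluate ((Q → R) ∧ (Q ↔ P)) ⊕ ((Q ∨ P) ∧ (R ⊕ P)) on each row and compare to G:
  P=0, Q=0, R=0: formula gives 1, G = 1 ✓
  P=0, Q=0, R=1: formula gives 1, G = 1 ✓
  P=0, Q=1, R=0: formula gives 0, but G = 1 ✗
A single disagreement suffices: at (0,1,0) they differ, so the formula does not compute G.

No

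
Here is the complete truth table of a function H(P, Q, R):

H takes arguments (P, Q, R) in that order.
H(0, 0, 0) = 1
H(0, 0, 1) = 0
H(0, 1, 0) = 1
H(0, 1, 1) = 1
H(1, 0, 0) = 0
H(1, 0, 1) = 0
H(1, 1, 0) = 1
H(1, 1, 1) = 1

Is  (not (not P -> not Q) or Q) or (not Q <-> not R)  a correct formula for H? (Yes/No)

Evaluate (not (not P -> not Q) or Q) or (not Q <-> not R) on each row and compare to H:
  P=0, Q=0, R=0: formula gives 1, H = 1 ✓
  P=0, Q=0, R=1: formula gives 0, H = 0 ✓
  P=0, Q=1, R=0: formula gives 1, H = 1 ✓
  P=0, Q=1, R=1: formula gives 1, H = 1 ✓
  P=1, Q=0, R=0: formula gives 1, but H = 0 ✗
Row (1,0,0) is a counterexample, so the formula is not equivalent to H.

No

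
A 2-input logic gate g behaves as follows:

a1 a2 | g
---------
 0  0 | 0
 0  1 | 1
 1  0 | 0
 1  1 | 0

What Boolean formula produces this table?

g(a1, a2) = NOT a1 AND a2

1 only at (0,1): NOT a1 AND a2.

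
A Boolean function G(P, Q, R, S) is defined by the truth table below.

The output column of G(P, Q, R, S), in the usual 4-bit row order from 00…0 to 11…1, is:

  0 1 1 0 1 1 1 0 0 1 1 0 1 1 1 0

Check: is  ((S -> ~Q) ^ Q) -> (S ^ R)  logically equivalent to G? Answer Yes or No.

Yes

Test each input against both G and the formula:
  P=0, Q=0, R=0, S=0: formula gives 0, G = 0 ✓
  P=0, Q=0, R=0, S=1: formula gives 1, G = 1 ✓
  P=0, Q=0, R=1, S=0: formula gives 1, G = 1 ✓
  P=0, Q=0, R=1, S=1: formula gives 0, G = 0 ✓
  …and likewise for the remaining 12 rows.
No disagreement on any input; they are logically equivalent.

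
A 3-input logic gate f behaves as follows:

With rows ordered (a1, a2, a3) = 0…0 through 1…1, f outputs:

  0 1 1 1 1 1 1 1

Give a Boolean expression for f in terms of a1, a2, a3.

f(a1, a2, a3) = (a1 | a2) | a3

The output is 1 whenever at least one input is 1 — the OR of all inputs.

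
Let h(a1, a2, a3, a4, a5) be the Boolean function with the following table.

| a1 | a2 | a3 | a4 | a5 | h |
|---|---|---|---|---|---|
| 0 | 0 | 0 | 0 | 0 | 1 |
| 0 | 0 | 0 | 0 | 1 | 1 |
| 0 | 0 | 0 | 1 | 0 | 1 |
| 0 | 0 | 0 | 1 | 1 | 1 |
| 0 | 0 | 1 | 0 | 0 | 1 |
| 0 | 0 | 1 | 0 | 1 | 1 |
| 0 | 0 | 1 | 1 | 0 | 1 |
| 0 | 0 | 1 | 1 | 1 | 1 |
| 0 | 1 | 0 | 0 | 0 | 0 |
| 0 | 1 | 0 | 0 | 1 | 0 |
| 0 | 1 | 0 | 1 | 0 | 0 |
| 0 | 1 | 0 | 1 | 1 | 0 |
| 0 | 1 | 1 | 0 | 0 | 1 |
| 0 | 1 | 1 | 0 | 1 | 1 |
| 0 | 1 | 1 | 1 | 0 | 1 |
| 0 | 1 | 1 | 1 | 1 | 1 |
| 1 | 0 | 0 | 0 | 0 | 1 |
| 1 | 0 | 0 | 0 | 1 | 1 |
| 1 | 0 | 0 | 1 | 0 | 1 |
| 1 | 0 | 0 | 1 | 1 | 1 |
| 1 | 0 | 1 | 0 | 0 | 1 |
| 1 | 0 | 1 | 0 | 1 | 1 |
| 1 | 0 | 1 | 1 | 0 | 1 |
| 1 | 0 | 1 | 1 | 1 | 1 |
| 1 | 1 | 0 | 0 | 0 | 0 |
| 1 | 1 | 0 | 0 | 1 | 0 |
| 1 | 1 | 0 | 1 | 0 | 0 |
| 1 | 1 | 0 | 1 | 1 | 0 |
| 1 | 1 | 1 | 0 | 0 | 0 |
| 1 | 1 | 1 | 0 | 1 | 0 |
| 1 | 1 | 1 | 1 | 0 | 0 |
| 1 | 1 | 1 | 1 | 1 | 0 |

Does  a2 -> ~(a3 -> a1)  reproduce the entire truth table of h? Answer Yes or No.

Yes

Evaluate a2 -> ~(a3 -> a1) on each row and compare to h:
  a1=0, a2=0, a3=0, a4=0, a5=0: formula gives 1, h = 1 ✓
  a1=0, a2=0, a3=0, a4=0, a5=1: formula gives 1, h = 1 ✓
  a1=0, a2=0, a3=0, a4=1, a5=0: formula gives 1, h = 1 ✓
  a1=0, a2=0, a3=0, a4=1, a5=1: formula gives 1, h = 1 ✓
  … (the remaining 28 rows also agree.)
All 32 rows match — the expression computes h exactly.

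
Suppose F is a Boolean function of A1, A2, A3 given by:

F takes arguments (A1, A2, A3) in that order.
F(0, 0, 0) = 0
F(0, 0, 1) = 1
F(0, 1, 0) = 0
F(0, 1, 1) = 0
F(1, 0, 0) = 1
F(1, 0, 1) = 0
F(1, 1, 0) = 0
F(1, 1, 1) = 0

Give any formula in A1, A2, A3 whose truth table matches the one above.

F(A1, A2, A3) = ((NOT A1 AND NOT A2) AND A3) OR ((A1 AND NOT A2) AND NOT A3)

F=1 on 2 inputs: (0,0,1), (1,0,0). Reading each as a conjunction of literals (¬A1·¬A2·A3, A1·¬A2·¬A3) and taking the OR gives the canonical DNF.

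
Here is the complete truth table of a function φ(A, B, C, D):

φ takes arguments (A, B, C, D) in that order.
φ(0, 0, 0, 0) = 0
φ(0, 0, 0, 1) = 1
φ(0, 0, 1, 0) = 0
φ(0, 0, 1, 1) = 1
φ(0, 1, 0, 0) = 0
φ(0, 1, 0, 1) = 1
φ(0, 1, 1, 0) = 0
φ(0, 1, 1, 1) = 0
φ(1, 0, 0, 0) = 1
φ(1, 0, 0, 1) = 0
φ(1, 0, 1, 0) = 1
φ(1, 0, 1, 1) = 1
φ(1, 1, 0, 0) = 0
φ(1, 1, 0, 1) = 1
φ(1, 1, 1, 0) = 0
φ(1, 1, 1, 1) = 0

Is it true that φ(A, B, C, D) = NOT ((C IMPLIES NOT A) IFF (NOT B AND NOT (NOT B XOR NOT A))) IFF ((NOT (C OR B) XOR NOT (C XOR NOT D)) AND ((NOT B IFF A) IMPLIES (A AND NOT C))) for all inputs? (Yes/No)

Test each input against both φ and the formula:
  A=0, B=0, C=0, D=0: formula gives 0, φ = 0 ✓
  A=0, B=0, C=0, D=1: formula gives 1, φ = 1 ✓
  A=0, B=0, C=1, D=0: formula gives 0, φ = 0 ✓
  A=0, B=0, C=1, D=1: formula gives 1, φ = 1 ✓
  …
  A=0, B=1, C=0, D=1: formula gives 0, but φ = 1 ✗
A single disagreement suffices: at (0,1,0,1) they differ, so the formula does not compute φ.

No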